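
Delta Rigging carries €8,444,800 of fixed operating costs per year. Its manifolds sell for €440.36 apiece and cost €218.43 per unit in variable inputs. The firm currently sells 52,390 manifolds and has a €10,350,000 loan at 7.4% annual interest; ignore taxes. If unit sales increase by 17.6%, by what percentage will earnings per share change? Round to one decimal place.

At 52,390 units, contribution = 52,390 × €221.93 = €11,626,912.70.
Subtracting fixed costs: EBIT = €11,626,912.70 − €8,444,800 = €3,182,112.70.
After interest of €765,900.00, pre-tax earnings = €2,416,212.70.
DCL = total CM / (EBIT − I) = €11,626,912.70 / €2,416,212.70 = 4.8120.
%ΔEPS = DCL × %ΔSales = 4.8120 × +17.6% = +84.7%.

+84.7%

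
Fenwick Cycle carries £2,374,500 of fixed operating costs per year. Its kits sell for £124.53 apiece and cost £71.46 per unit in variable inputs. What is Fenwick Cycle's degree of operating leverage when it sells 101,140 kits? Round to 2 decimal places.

At 101,140 units, contribution = 101,140 × £53.07 = £5,367,499.80.
Operating income = contribution − fixed costs = £5,367,499.80 − £2,374,500 = £2,992,999.80.
So DOL = total CM / EBIT = £5,367,499.80 / £2,992,999.80 = 1.7934.

1.79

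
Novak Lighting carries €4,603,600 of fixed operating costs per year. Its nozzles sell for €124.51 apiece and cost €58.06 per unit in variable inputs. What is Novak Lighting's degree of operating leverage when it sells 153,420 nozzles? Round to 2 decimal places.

At 153,420 units, contribution = 153,420 × €66.45 = €10,194,759.00.
Subtracting fixed costs: EBIT = €10,194,759.00 − €4,603,600 = €5,591,159.00.
So DOL = total CM / EBIT = €10,194,759.00 / €5,591,159.00 = 1.8234.

1.82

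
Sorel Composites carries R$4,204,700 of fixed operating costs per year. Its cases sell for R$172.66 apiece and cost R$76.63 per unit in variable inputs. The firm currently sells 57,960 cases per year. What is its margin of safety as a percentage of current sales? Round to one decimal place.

24.5%

Contribution margin per unit = R$172.66 − R$76.63 = R$96.03. Break-even units = R$4,204,700 ÷ R$96.03 = 43,785.28; break-even revenue = 43,785.28 × R$172.66 = R$7,559,965.66.
Actual sales revenue = 57,960 × R$172.66 = R$10,007,373.60.
Margin of safety = (R$10,007,373.60 − R$7,559,965.66) ÷ R$10,007,373.60 = 24.5%.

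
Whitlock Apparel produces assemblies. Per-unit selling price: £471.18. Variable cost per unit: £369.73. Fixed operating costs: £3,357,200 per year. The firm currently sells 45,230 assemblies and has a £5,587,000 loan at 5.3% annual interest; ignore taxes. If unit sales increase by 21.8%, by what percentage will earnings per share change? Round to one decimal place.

At 45,230 units, contribution = 45,230 × £101.45 = £4,588,583.50.
Operating income = contribution − fixed costs = £4,588,583.50 − £3,357,200 = £1,231,383.50.
After interest of £296,111.00, pre-tax earnings = £935,272.50.
Degree of combined leverage = contribution ÷ (EBIT − I) = £4,588,583.50 ÷ £935,272.50 = 4.9061.
EPS therefore changes by 4.9061 × (+21.8%) = +107.0%.

+107.0%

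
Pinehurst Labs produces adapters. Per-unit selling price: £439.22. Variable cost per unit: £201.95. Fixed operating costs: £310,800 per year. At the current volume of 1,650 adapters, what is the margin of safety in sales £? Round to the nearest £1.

£149,379

Contribution margin per unit = £439.22 − £201.95 = £237.27. Break-even units = £310,800 ÷ £237.27 = 1,309.90; break-even revenue = 1,309.90 × £439.22 = £575,334.33.
Actual sales revenue = 1,650 × £439.22 = £724,713.00.
Margin of safety = £724,713.00 − £575,334.33 = £149,379.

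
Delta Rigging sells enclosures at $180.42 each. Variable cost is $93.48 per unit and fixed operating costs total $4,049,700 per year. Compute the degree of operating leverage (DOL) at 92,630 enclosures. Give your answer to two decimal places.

Contribution at this volume is 92,630 × $86.94 = $8,053,252.20.
EBIT = $8,053,252.20 − $4,049,700 = $4,003,552.20.
DOL = contribution ÷ EBIT = $8,053,252.20 ÷ $4,003,552.20 = 2.0115.

2.01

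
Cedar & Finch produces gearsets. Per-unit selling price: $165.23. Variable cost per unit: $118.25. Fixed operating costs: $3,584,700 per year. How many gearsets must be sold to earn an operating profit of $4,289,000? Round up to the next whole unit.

167,597 gearsets

Contribution margin per unit = $165.23 − $118.25 = $46.98.
Units = (FC + target) / CM = ($3,584,700 + $4,289,000) / $46.98 = 167,596.85, so 167,597 gearsets.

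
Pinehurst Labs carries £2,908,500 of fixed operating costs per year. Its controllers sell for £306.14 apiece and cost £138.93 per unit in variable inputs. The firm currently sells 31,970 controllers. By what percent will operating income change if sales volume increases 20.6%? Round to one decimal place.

Total contribution margin = 31,970 × £167.21 = £5,345,703.70.
Operating income = contribution − fixed costs = £5,345,703.70 − £2,908,500 = £2,437,203.70.
DOL = contribution ÷ EBIT = £5,345,703.70 ÷ £2,437,203.70 = 2.1934.
%ΔEBIT = DOL × %ΔSales = 2.1934 × +20.6% = +45.2%.

+45.2%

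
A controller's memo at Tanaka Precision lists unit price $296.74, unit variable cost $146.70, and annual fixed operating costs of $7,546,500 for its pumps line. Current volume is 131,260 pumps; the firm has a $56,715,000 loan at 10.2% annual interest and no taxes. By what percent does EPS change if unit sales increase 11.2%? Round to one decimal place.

+34.7%

At 131,260 units, contribution = 131,260 × $150.04 = $19,694,250.40.
Operating income = contribution − fixed costs = $19,694,250.40 − $7,546,500 = $12,147,750.40.
Interest = $5,784,930.00, so EBIT − I = $6,362,820.40.
DCL = total CM / (EBIT − I) = $19,694,250.40 / $6,362,820.40 = 3.0952.
%ΔEPS = DCL × %ΔSales = 3.0952 × +11.2% = +34.7%.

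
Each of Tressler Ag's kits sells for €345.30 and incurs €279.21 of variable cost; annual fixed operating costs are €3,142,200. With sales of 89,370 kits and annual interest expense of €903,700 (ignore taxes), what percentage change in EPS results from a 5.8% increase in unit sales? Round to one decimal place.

+18.4%

Total contribution margin = 89,370 × €66.09 = €5,906,463.30.
Subtracting fixed costs: EBIT = €5,906,463.30 − €3,142,200 = €2,764,263.30.
After interest of €903,700.00, pre-tax earnings = €1,860,563.30.
Degree of combined leverage = contribution ÷ (EBIT − I) = €5,906,463.30 ÷ €1,860,563.30 = 3.1746.
EPS therefore changes by 3.1746 × (+5.8%) = +18.4%.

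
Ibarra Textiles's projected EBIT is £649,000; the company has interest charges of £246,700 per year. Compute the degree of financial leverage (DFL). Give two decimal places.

Annual interest charges come to £246,700.00.
DFL = EBIT ÷ (EBIT − I) = £649,000 ÷ (£649,000 − £246,700.00) = £649,000 ÷ £402,300.00 = 1.6132.

1.61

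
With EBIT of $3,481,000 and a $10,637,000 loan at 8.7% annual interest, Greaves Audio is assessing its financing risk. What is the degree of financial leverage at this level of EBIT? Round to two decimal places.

Interest = $925,419.00.
Degree of financial leverage = EBIT / (EBIT − interest) = $3,481,000 / $2,555,581.00 = 1.3621.

1.36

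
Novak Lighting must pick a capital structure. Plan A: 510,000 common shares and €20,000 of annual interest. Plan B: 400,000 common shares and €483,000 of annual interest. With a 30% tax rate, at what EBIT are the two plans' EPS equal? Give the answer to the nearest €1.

Set EPS_A = EPS_B: (EBIT − €20,000)(1 − 0.30) ÷ 510,000 = (EBIT − €483,000)(1 − 0.30) ÷ 400,000.
Cancelling (1 − t) and cross-multiplying: 400,000·(EBIT − 20,000) = 510,000·(EBIT − 483,000).
EBIT × (510,000 − 400,000) = 483,000 × 510,000 − 20,000 × 400,000 = 238,330,000,000, so EBIT = 238,330,000,000 ÷ 110,000 = 2,166,636.36.

€2,166,636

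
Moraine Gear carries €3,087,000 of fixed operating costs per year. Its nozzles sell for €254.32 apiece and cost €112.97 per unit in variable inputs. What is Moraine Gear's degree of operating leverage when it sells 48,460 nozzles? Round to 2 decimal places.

At 48,460 units, contribution = 48,460 × €141.35 = €6,849,821.00.
EBIT = €6,849,821.00 − €3,087,000 = €3,762,821.00.
Degree of operating leverage = €6,849,821.00 / €3,762,821.00 = 1.8204.

1.82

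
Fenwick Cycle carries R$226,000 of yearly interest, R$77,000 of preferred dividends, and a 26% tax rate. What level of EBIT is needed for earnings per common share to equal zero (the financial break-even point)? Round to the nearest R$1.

R$330,054

Grossing the preferred dividend up to pre-tax terms: R$77,000 / (1 − 0.26) = R$104,054.05.
EPS = 0 when EBIT covers interest plus the pre-tax preferred burden: R$226,000 + R$104,054.05 = R$330,054.05.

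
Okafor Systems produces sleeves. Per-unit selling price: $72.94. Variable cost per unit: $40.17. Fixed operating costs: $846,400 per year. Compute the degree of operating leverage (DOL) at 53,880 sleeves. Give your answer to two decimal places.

Contribution at this volume is 53,880 × $32.77 = $1,765,647.60.
EBIT = $1,765,647.60 − $846,400 = $919,247.60.
Degree of operating leverage = $1,765,647.60 / $919,247.60 = 1.9208.

1.92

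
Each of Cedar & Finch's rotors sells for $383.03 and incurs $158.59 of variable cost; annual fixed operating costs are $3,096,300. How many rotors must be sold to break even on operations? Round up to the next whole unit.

Unit CM = price − variable cost = $383.03 − $158.59 = $224.44.
Break-even Q = $3,096,300 / $224.44 = 13,795.67 → 13,796 rotors.

13,796 rotors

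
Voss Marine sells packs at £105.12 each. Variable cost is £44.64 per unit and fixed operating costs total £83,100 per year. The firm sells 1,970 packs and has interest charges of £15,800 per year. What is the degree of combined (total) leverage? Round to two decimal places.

5.89

Total contribution margin = 1,970 × £60.48 = £119,145.60.
EBIT = £119,145.60 − £83,100 = £36,045.60. Interest = £15,800.00, so EBIT − I = £20,245.60.
Degree of total leverage = total CM / (EBIT − interest) = £119,145.60 / £20,245.60 = 5.8850.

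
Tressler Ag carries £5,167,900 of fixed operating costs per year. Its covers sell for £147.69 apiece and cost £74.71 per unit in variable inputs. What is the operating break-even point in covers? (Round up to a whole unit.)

Unit CM = price − variable cost = £147.69 − £74.71 = £72.98.
Break-even Q = £5,167,900 / £72.98 = 70,812.55 → 70,813 covers.

70,813 covers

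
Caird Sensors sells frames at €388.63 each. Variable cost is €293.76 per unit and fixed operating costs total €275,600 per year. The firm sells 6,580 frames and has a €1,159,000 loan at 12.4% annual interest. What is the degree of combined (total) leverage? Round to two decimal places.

At 6,580 units, contribution = 6,580 × €94.87 = €624,244.60.
Subtracting fixed costs: EBIT = €624,244.60 − €275,600 = €348,644.60. Interest = €143,716.00.
DOL = €624,244.60 ÷ €348,644.60 = 1.7905; DFL = €348,644.60 ÷ €204,928.60 = 1.7013.
Combined leverage = 1.7905 × 1.7013 = 3.0462.

3.05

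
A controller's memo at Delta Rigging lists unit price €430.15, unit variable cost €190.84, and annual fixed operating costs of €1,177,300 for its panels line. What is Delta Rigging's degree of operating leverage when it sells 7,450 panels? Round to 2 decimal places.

2.94

Contribution at this volume is 7,450 × €239.31 = €1,782,859.50.
Operating income = contribution − fixed costs = €1,782,859.50 − €1,177,300 = €605,559.50.
So DOL = total CM / EBIT = €1,782,859.50 / €605,559.50 = 2.9442.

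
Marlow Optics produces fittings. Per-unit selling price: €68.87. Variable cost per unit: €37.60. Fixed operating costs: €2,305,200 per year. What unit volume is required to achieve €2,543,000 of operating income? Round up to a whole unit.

Each unit contributes €68.87 − €37.60 = €31.27.
Units = (FC + target) / CM = (€2,305,200 + €2,543,000) / €31.27 = 155,043.17, so 155,044 fittings.

155,044 fittings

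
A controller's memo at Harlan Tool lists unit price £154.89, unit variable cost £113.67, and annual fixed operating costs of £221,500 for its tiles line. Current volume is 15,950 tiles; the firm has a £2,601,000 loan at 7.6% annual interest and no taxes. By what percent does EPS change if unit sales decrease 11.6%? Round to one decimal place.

-32.0%

Total contribution margin = 15,950 × £41.22 = £657,459.00.
EBIT = £657,459.00 − £221,500 = £435,959.00.
Interest = £197,676.00, so EBIT − I = £238,283.00.
DCL = total CM / (EBIT − I) = £657,459.00 / £238,283.00 = 2.7592.
%ΔEPS = DCL × %ΔSales = 2.7592 × -11.6% = -32.0%.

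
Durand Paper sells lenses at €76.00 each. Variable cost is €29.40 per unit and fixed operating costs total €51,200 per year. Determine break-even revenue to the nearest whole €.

Contribution margin per unit = €76.00 − €29.40 = €46.60, a CM ratio of €46.60 ÷ €76.00 = 0.6132.
Break-even sales = FC ÷ CM ratio = €51,200 × €76.00 / €46.60 = €83,502.

€83,502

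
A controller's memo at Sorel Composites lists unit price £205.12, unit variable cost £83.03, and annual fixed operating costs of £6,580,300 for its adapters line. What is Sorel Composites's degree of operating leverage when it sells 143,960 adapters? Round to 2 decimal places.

1.60

Total contribution margin = 143,960 × £122.09 = £17,576,076.40.
Operating income = contribution − fixed costs = £17,576,076.40 − £6,580,300 = £10,995,776.40.
So DOL = total CM / EBIT = £17,576,076.40 / £10,995,776.40 = 1.5984.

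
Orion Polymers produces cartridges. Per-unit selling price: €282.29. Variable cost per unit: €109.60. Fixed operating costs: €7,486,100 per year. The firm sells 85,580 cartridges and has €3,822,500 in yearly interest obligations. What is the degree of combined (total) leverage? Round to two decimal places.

4.26

Total contribution margin = 85,580 × €172.69 = €14,778,810.20.
EBIT = €14,778,810.20 − €7,486,100 = €7,292,710.20. Interest = €3,822,500.00, so EBIT − I = €3,470,210.20.
DCL = contribution ÷ (EBIT − I) = €14,778,810.20 ÷ €3,470,210.20 = 4.2588.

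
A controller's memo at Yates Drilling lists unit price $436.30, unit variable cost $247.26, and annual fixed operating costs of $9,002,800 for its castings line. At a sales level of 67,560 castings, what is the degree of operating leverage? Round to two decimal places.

3.39

Contribution at this volume is 67,560 × $189.04 = $12,771,542.40.
EBIT = $12,771,542.40 − $9,002,800 = $3,768,742.40.
So DOL = total CM / EBIT = $12,771,542.40 / $3,768,742.40 = 3.3888.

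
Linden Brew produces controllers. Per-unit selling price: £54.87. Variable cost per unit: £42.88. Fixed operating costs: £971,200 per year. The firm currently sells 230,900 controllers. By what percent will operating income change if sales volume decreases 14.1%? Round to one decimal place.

-21.7%

Total contribution margin = 230,900 × £11.99 = £2,768,491.00.
Subtracting fixed costs: EBIT = £2,768,491.00 − £971,200 = £1,797,291.00.
DOL = contribution ÷ EBIT = £2,768,491.00 ÷ £1,797,291.00 = 1.5404.
So EBIT moves 1.5404 × (-14.1%) = -21.7%.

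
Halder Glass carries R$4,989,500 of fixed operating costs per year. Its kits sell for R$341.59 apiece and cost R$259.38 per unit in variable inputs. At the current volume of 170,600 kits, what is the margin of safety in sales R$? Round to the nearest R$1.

R$37,543,429

Unit CM = price − variable cost = R$341.59 − R$259.38 = R$82.21. Break-even units = R$4,989,500 ÷ R$82.21 = 60,692.13; break-even revenue = 60,692.13 × R$341.59 = R$20,731,824.66.
Current sales = 170,600 × R$341.59 = R$58,275,254.00.
Margin of safety = R$58,275,254.00 − R$20,731,824.66 = R$37,543,429.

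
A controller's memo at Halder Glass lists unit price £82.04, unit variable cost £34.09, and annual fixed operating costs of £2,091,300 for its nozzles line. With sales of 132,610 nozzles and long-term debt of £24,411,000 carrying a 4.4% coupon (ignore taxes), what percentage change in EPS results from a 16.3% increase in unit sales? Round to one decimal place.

+32.5%

Contribution at this volume is 132,610 × £47.95 = £6,358,649.50.
Operating income = contribution − fixed costs = £6,358,649.50 − £2,091,300 = £4,267,349.50.
Interest = £1,074,084.00, so EBIT − I = £3,193,265.50.
DCL = total CM / (EBIT − I) = £6,358,649.50 / £3,193,265.50 = 1.9913.
%ΔEPS = DCL × %ΔSales = 1.9913 × +16.3% = +32.5%.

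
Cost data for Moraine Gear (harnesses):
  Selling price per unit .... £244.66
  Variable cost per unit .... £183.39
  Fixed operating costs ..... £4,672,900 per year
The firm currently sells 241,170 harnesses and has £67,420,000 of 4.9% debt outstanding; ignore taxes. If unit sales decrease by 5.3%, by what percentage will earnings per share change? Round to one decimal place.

At 241,170 units, contribution = 241,170 × £61.27 = £14,776,485.90.
Operating income = contribution − fixed costs = £14,776,485.90 − £4,672,900 = £10,103,585.90.
Interest = £3,303,580.00, so EBIT − I = £6,800,005.90.
DCL = total CM / (EBIT − I) = £14,776,485.90 / £6,800,005.90 = 2.1730.
EPS therefore changes by 2.1730 × (-5.3%) = -11.5%.

-11.5%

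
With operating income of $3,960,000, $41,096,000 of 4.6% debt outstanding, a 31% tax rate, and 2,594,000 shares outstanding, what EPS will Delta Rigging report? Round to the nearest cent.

$0.55

Pre-tax income = $3,960,000 − $1,890,416.00 = $2,069,584.00.
After tax at 31%: net income = $2,069,584.00 × 0.69 = $1,428,012.96.
EPS = $1,428,012.96 ÷ 2,594,000 = $0.55.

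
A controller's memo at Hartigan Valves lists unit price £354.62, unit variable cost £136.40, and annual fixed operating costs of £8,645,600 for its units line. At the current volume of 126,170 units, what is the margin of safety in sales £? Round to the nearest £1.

£30,692,810

Each unit contributes £354.62 − £136.40 = £218.22. Break-even units = £8,645,600 ÷ £218.22 = 39,618.73; break-even revenue = 39,618.73 × £354.62 = £14,049,595.23.
Actual sales revenue = 126,170 × £354.62 = £44,742,405.40.
Margin of safety = £44,742,405.40 − £14,049,595.23 = £30,692,810.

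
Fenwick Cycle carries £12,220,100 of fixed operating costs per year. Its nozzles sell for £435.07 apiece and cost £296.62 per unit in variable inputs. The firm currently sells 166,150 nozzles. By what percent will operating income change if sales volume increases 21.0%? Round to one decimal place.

At 166,150 units, contribution = 166,150 × £138.45 = £23,003,467.50.
Subtracting fixed costs: EBIT = £23,003,467.50 − £12,220,100 = £10,783,367.50.
DOL = contribution ÷ EBIT = £23,003,467.50 ÷ £10,783,367.50 = 2.1332.
Operating income changes by 2.1332 × +21.0% = +44.8%.

+44.8%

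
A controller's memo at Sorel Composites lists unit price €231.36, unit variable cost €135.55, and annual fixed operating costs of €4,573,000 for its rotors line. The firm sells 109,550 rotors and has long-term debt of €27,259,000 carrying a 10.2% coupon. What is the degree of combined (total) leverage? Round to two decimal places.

Contribution at this volume is 109,550 × €95.81 = €10,495,985.50.
EBIT = €10,495,985.50 − €4,573,000 = €5,922,985.50. Interest = €2,780,418.00, so EBIT − I = €3,142,567.50.
DCL = contribution ÷ (EBIT − I) = €10,495,985.50 ÷ €3,142,567.50 = 3.3399.

3.34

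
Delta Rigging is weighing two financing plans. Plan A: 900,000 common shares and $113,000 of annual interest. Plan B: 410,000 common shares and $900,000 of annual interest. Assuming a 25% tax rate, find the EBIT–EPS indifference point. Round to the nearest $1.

Set EPS_A = EPS_B: (EBIT − $113,000)(1 − 0.25) ÷ 900,000 = (EBIT − $900,000)(1 − 0.25) ÷ 410,000.
The (1 − t) factor cancels: (EBIT − 113,000) × 410,000 = (EBIT − 900,000) × 900,000.
EBIT × (900,000 − 410,000) = 900,000 × 900,000 − 113,000 × 410,000 = 763,670,000,000, so EBIT = 763,670,000,000 ÷ 490,000 = 1,558,510.20.

$1,558,510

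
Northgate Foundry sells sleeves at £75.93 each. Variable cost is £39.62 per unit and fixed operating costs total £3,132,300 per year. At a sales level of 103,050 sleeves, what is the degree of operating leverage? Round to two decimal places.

6.14

At 103,050 units, contribution = 103,050 × £36.31 = £3,741,745.50.
EBIT = £3,741,745.50 − £3,132,300 = £609,445.50.
Degree of operating leverage = £3,741,745.50 / £609,445.50 = 6.1396.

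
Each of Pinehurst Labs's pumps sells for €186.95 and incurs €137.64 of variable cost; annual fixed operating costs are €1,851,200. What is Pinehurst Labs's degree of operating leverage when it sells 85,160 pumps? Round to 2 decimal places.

Total contribution margin = 85,160 × €49.31 = €4,199,239.60.
Subtracting fixed costs: EBIT = €4,199,239.60 − €1,851,200 = €2,348,039.60.
DOL = contribution ÷ EBIT = €4,199,239.60 ÷ €2,348,039.60 = 1.7884.

1.79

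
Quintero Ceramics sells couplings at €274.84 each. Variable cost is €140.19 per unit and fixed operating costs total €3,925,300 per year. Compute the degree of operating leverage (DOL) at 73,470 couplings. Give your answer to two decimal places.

1.66

At 73,470 units, contribution = 73,470 × €134.65 = €9,892,735.50.
Subtracting fixed costs: EBIT = €9,892,735.50 − €3,925,300 = €5,967,435.50.
DOL = contribution ÷ EBIT = €9,892,735.50 ÷ €5,967,435.50 = 1.6578.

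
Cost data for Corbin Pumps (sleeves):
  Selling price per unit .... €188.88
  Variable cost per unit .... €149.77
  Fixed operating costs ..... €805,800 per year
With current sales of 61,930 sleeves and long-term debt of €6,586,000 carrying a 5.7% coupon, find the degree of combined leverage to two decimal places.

At 61,930 units, contribution = 61,930 × €39.11 = €2,422,082.30.
Subtracting fixed costs: EBIT = €2,422,082.30 − €805,800 = €1,616,282.30. Interest = €375,402.00, so EBIT − I = €1,240,880.30.
DCL = contribution ÷ (EBIT − I) = €2,422,082.30 ÷ €1,240,880.30 = 1.9519.

1.95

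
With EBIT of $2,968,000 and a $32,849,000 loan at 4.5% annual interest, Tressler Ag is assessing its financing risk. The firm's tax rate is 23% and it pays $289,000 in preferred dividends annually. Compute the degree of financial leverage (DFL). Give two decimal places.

Interest = $1,478,205.00.
Preferred dividends grossed up pre-tax: $289,000 / (1 − 0.23) = $375,324.68.
DFL = EBIT ÷ [EBIT − I − D_p/(1−t)] = $2,968,000 ÷ [$2,968,000 − $1,478,205.00 − $375,324.68] = $2,968,000 ÷ $1,114,470.32 = 2.6631.

2.66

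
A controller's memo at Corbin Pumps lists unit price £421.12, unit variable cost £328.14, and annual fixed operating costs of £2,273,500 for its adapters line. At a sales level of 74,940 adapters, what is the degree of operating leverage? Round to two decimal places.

1.48

Total contribution margin = 74,940 × £92.98 = £6,967,921.20.
Operating income = contribution − fixed costs = £6,967,921.20 − £2,273,500 = £4,694,421.20.
DOL = contribution ÷ EBIT = £6,967,921.20 ÷ £4,694,421.20 = 1.4843.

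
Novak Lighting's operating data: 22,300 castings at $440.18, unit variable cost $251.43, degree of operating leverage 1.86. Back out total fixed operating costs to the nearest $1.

$1,946,155

At 22,300 units, contribution = 22,300 × $188.75 = $4,209,125.00.
DOL = contribution / EBIT, so EBIT = $4,209,125.00 / 1.86 = $2,262,970.43.
Fixed costs = CM − EBIT = $4,209,125.00 − $2,262,970.43 = $1,946,155.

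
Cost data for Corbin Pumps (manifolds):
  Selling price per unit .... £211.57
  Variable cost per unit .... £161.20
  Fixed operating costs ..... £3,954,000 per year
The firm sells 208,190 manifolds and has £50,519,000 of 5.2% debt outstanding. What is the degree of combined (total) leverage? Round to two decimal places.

Total contribution margin = 208,190 × £50.37 = £10,486,530.30.
EBIT = £10,486,530.30 − £3,954,000 = £6,532,530.30. Interest = £2,626,988.00, so EBIT − I = £3,905,542.30.
DCL = contribution ÷ (EBIT − I) = £10,486,530.30 ÷ £3,905,542.30 = 2.6850.

2.69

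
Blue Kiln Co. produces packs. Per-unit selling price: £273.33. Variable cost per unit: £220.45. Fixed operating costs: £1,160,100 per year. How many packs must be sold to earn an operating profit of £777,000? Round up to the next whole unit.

Each unit contributes £273.33 − £220.45 = £52.88.
Need Q such that Q × £52.88 − £1,160,100 = £777,000, i.e. Q = £1,937,100 / £52.88 = 36,632.00 → 36,632.

36,632 packs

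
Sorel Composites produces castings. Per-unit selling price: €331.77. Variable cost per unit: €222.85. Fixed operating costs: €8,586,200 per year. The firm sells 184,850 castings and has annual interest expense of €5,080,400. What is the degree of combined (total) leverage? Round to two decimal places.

Contribution at this volume is 184,850 × €108.92 = €20,133,862.00.
Operating income = contribution − fixed costs = €20,133,862.00 − €8,586,200 = €11,547,662.00. Interest = €5,080,400.00.
DOL = €20,133,862.00 ÷ €11,547,662.00 = 1.7435; DFL = €11,547,662.00 ÷ €6,467,262.00 = 1.7856.
DCL = DOL × DFL = 1.7435 × 1.7856 = 3.1132.

3.11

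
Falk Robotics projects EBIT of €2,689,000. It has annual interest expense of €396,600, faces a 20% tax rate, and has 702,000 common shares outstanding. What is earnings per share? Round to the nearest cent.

Interest = €396,600.00, so EBT = €2,689,000 − €396,600.00 = €2,292,400.00.
Net income = €2,292,400.00 × (1 − 0.20) = €1,833,920.00.
Per share: €1,833,920.00 / 702,000 shares = €2.61.

€2.61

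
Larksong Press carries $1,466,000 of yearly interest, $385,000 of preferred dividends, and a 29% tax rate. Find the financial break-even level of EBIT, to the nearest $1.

$2,008,254

Preferred dividends are paid after tax, so their pre-tax equivalent is $385,000 ÷ (1 − 0.29) = $542,253.52.
EPS = 0 when EBIT covers interest plus the pre-tax preferred burden: $1,466,000 + $542,253.52 = $2,008,253.52.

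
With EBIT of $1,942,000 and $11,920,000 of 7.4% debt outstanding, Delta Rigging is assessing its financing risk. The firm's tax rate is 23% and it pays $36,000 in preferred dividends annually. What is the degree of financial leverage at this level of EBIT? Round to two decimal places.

Interest = $882,080.00.
Pre-tax preferred-dividend burden = $36,000 ÷ (1 − 0.23) = $46,753.25.
DFL = EBIT ÷ [EBIT − I − D_p/(1−t)] = $1,942,000 ÷ [$1,942,000 − $882,080.00 − $46,753.25] = $1,942,000 ÷ $1,013,166.75 = 1.9168.

1.92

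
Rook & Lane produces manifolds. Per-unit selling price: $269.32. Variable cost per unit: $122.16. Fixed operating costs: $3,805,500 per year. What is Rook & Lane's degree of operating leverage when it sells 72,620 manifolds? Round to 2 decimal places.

1.55

At 72,620 units, contribution = 72,620 × $147.16 = $10,686,759.20.
Subtracting fixed costs: EBIT = $10,686,759.20 − $3,805,500 = $6,881,259.20.
So DOL = total CM / EBIT = $10,686,759.20 / $6,881,259.20 = 1.5530.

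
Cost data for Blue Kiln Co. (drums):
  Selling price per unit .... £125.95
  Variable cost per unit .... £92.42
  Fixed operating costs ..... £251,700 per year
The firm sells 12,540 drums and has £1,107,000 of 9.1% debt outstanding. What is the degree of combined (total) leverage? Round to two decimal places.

6.18

Total contribution margin = 12,540 × £33.53 = £420,466.20.
Operating income = contribution − fixed costs = £420,466.20 − £251,700 = £168,766.20. Interest = £100,737.00, so EBIT − I = £68,029.20.
Degree of total leverage = total CM / (EBIT − interest) = £420,466.20 / £68,029.20 = 6.1807.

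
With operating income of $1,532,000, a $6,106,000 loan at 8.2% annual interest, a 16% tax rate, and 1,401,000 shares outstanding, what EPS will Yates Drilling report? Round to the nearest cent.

$0.62

Pre-tax income = $1,532,000 − $500,692.00 = $1,031,308.00.
Net income = $1,031,308.00 × (1 − 0.16) = $866,298.72.
Per share: $866,298.72 / 1,401,000 shares = $0.62.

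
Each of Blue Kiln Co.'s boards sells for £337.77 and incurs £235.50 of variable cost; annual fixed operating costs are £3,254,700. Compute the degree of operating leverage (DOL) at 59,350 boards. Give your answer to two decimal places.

2.16

At 59,350 units, contribution = 59,350 × £102.27 = £6,069,724.50.
Operating income = contribution − fixed costs = £6,069,724.50 − £3,254,700 = £2,815,024.50.
So DOL = total CM / EBIT = £6,069,724.50 / £2,815,024.50 = 2.1562.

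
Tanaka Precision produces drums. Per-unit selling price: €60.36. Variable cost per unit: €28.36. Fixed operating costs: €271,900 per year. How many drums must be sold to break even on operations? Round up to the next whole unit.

8,497 drums

Each unit contributes €60.36 − €28.36 = €32.00.
Units to break even: €271,900 ÷ €32.00 = 8,496.88, rounded up to 8,497.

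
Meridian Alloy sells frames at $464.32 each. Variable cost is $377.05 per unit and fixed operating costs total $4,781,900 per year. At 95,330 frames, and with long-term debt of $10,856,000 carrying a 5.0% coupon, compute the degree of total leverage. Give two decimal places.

At 95,330 units, contribution = 95,330 × $87.27 = $8,319,449.10.
Subtracting fixed costs: EBIT = $8,319,449.10 − $4,781,900 = $3,537,549.10. Interest = $542,800.00.
DOL = $8,319,449.10 ÷ $3,537,549.10 = 2.3518; DFL = $3,537,549.10 ÷ $2,994,749.10 = 1.1813.
DCL = DOL × DFL = 2.3518 × 1.1813 = 2.7782.

2.78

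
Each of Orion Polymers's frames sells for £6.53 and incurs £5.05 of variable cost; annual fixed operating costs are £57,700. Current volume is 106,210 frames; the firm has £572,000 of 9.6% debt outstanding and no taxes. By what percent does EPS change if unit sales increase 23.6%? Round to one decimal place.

+83.2%

Total contribution margin = 106,210 × £1.48 = £157,190.80.
Subtracting fixed costs: EBIT = £157,190.80 − £57,700 = £99,490.80.
After interest of £54,912.00, pre-tax earnings = £44,578.80.
DCL = total CM / (EBIT − I) = £157,190.80 / £44,578.80 = 3.5261.
EPS therefore changes by 3.5261 × (+23.6%) = +83.2%.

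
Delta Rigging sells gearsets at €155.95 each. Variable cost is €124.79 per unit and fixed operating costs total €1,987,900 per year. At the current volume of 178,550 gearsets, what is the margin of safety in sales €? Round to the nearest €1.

Each unit contributes €155.95 − €124.79 = €31.16. Break-even units = €1,987,900 ÷ €31.16 = 63,796.53; break-even revenue = 63,796.53 × €155.95 = €9,949,069.48.
Actual sales revenue = 178,550 × €155.95 = €27,844,872.50.
Margin of safety = €27,844,872.50 − €9,949,069.48 = €17,895,803.

€17,895,803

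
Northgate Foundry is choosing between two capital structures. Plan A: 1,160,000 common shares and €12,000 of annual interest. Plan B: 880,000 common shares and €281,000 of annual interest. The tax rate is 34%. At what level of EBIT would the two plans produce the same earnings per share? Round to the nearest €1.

Set EPS_A = EPS_B: (EBIT − €12,000)(1 − 0.34) ÷ 1,160,000 = (EBIT − €281,000)(1 − 0.34) ÷ 880,000.
The (1 − t) factor cancels: (EBIT − 12,000) × 880,000 = (EBIT − 281,000) × 1,160,000.
Solving, EBIT = (281,000·1,160,000 − 12,000·880,000) / (1,160,000 − 880,000) = 315,400,000,000 / 280,000 = 1,126,428.57.

€1,126,429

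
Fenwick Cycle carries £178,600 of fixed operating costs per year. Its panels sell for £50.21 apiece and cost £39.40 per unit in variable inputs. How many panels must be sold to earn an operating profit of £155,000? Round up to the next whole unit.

30,861 panels

Each unit contributes £50.21 − £39.40 = £10.81.
Need Q such that Q × £10.81 − £178,600 = £155,000, i.e. Q = £333,600 / £10.81 = 30,860.31 → 30,861.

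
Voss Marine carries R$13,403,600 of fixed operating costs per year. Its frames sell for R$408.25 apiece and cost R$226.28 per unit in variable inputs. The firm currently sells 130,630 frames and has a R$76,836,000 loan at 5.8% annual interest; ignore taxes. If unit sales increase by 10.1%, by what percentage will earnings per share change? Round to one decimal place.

+40.6%

Contribution at this volume is 130,630 × R$181.97 = R$23,770,741.10.
Subtracting fixed costs: EBIT = R$23,770,741.10 − R$13,403,600 = R$10,367,141.10.
Interest = R$4,456,488.00, so EBIT − I = R$5,910,653.10.
DCL = total CM / (EBIT − I) = R$23,770,741.10 / R$5,910,653.10 = 4.0217.
EPS therefore changes by 4.0217 × (+10.1%) = +40.6%.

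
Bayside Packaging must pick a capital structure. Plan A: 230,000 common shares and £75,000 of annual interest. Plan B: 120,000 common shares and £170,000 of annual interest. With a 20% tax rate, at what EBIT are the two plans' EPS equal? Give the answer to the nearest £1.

£273,636

Set EPS_A = EPS_B: (EBIT − £75,000)(1 − 0.20) ÷ 230,000 = (EBIT − £170,000)(1 − 0.20) ÷ 120,000.
Cancelling (1 − t) and cross-multiplying: 120,000·(EBIT − 75,000) = 230,000·(EBIT − 170,000).
EBIT × (230,000 − 120,000) = 170,000 × 230,000 − 75,000 × 120,000 = 30,100,000,000, so EBIT = 30,100,000,000 ÷ 110,000 = 273,636.36.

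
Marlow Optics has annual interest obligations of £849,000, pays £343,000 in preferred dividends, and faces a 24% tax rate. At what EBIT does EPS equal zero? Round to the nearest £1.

£1,300,316

Grossing the preferred dividend up to pre-tax terms: £343,000 / (1 − 0.24) = £451,315.79.
EPS = 0 when EBIT covers interest plus the pre-tax preferred burden: £849,000 + £451,315.79 = £1,300,315.79.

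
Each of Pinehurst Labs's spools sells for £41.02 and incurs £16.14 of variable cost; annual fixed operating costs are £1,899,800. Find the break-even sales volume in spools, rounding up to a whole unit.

Contribution margin per unit = £41.02 − £16.14 = £24.88.
Break-even volume = fixed costs ÷ CM per unit = £1,899,800 ÷ £24.88 = 76,358.52, so 76,359 spools.

76,359 spools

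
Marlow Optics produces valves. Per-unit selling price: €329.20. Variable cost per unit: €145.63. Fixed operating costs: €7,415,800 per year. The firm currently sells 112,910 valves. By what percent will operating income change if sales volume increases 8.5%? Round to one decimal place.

+13.2%

Total contribution margin = 112,910 × €183.57 = €20,726,888.70.
Subtracting fixed costs: EBIT = €20,726,888.70 − €7,415,800 = €13,311,088.70.
Degree of operating leverage = €20,726,888.70 / €13,311,088.70 = 1.5571.
%ΔEBIT = DOL × %ΔSales = 1.5571 × +8.5% = +13.2%.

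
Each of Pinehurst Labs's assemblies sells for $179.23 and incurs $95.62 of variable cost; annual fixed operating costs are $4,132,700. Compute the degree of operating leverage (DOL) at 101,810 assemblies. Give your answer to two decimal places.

1.94

At 101,810 units, contribution = 101,810 × $83.61 = $8,512,334.10.
Subtracting fixed costs: EBIT = $8,512,334.10 − $4,132,700 = $4,379,634.10.
DOL = contribution ÷ EBIT = $8,512,334.10 ÷ $4,379,634.10 = 1.9436.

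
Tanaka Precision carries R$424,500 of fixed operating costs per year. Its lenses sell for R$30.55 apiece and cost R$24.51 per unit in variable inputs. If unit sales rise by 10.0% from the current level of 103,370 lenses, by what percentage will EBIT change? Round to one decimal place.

Total contribution margin = 103,370 × R$6.04 = R$624,354.80.
Operating income = contribution − fixed costs = R$624,354.80 − R$424,500 = R$199,854.80.
So DOL = total CM / EBIT = R$624,354.80 / R$199,854.80 = 3.1240.
%ΔEBIT = DOL × %ΔSales = 3.1240 × +10.0% = +31.2%.

+31.2%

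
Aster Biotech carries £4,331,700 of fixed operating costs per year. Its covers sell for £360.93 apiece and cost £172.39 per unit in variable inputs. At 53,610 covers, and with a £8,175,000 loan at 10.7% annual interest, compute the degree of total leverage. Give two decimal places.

Contribution at this volume is 53,610 × £188.54 = £10,107,629.40.
Subtracting fixed costs: EBIT = £10,107,629.40 − £4,331,700 = £5,775,929.40. Interest = £874,725.00.
DOL = £10,107,629.40 ÷ £5,775,929.40 = 1.7500; DFL = £5,775,929.40 ÷ £4,901,204.40 = 1.1785.
DCL = DOL × DFL = 1.7500 × 1.1785 = 2.0624.

2.06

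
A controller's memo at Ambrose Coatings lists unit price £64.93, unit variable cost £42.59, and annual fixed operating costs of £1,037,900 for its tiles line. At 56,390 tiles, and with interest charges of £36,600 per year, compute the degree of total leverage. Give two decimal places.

6.80

Total contribution margin = 56,390 × £22.34 = £1,259,752.60.
EBIT = £1,259,752.60 − £1,037,900 = £221,852.60. Interest = £36,600.00.
DOL = £1,259,752.60 ÷ £221,852.60 = 5.6783; DFL = £221,852.60 ÷ £185,252.60 = 1.1976.
DCL = DOL × DFL = 5.6783 × 1.1976 = 6.8003.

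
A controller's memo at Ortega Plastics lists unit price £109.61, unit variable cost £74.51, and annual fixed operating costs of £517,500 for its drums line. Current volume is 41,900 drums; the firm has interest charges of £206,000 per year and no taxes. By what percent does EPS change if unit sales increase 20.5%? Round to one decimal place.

+40.4%

Contribution at this volume is 41,900 × £35.10 = £1,470,690.00.
EBIT = £1,470,690.00 − £517,500 = £953,190.00.
After interest of £206,000.00, pre-tax earnings = £747,190.00.
Degree of combined leverage = contribution ÷ (EBIT − I) = £1,470,690.00 ÷ £747,190.00 = 1.9683.
EPS therefore changes by 1.9683 × (+20.5%) = +40.4%.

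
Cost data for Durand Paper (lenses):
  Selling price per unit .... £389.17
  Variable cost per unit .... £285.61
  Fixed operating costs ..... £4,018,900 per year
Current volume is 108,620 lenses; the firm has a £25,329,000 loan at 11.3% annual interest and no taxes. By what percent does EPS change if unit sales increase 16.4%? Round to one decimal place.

Total contribution margin = 108,620 × £103.56 = £11,248,687.20.
Operating income = contribution − fixed costs = £11,248,687.20 − £4,018,900 = £7,229,787.20.
After interest of £2,862,177.00, pre-tax earnings = £4,367,610.20.
DCL = total CM / (EBIT − I) = £11,248,687.20 / £4,367,610.20 = 2.5755.
EPS therefore changes by 2.5755 × (+16.4%) = +42.2%.

+42.2%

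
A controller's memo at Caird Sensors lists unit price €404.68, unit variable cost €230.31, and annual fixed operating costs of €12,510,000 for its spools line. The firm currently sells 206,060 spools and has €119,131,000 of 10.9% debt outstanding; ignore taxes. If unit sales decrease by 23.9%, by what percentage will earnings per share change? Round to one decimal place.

-82.3%

At 206,060 units, contribution = 206,060 × €174.37 = €35,930,682.20.
EBIT = €35,930,682.20 − €12,510,000 = €23,420,682.20.
Interest = €12,985,279.00, so EBIT − I = €10,435,403.20.
DCL = total CM / (EBIT − I) = €35,930,682.20 / €10,435,403.20 = 3.4432.
%ΔEPS = DCL × %ΔSales = 3.4432 × -23.9% = -82.3%.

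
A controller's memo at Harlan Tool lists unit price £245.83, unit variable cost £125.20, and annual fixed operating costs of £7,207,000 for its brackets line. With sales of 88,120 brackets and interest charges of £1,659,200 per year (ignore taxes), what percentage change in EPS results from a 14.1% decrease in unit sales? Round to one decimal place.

Total contribution margin = 88,120 × £120.63 = £10,629,915.60.
Operating income = contribution − fixed costs = £10,629,915.60 − £7,207,000 = £3,422,915.60.
Interest = £1,659,200.00, so EBIT − I = £1,763,715.60.
Degree of combined leverage = contribution ÷ (EBIT − I) = £10,629,915.60 ÷ £1,763,715.60 = 6.0270.
%ΔEPS = DCL × %ΔSales = 6.0270 × -14.1% = -85.0%.

-85.0%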